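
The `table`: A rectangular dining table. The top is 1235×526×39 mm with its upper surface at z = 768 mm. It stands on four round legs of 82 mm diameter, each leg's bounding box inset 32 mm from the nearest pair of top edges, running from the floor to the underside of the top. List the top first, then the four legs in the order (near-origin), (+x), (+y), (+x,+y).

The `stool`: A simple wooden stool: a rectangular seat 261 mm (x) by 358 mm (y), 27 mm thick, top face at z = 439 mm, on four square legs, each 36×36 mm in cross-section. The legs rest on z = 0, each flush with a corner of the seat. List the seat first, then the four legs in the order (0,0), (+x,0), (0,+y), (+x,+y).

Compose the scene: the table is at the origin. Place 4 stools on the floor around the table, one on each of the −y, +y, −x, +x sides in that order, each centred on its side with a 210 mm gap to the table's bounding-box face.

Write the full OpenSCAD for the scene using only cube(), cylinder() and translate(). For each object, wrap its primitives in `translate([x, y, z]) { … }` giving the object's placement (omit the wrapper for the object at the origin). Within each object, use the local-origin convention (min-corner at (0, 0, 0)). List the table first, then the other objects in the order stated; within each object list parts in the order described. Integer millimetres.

translate([0, 0, 729]) cube([1235, 526, 39]);
translate([73, 73, 0]) cylinder(h = 729, r = 41);
translate([1162, 73, 0]) cylinder(h = 729, r = 41);
translate([73, 453, 0]) cylinder(h = 729, r = 41);
translate([1162, 453, 0]) cylinder(h = 729, r = 41);
translate([487, -568, 0]) {
  translate([0, 0, 412]) cube([261, 358, 27]);
  cube([36, 36, 412]);
  translate([225, 0, 0]) cube([36, 36, 412]);
  translate([0, 322, 0]) cube([36, 36, 412]);
  translate([225, 322, 0]) cube([36, 36, 412]);
}
translate([487, 736, 0]) {
  translate([0, 0, 412]) cube([261, 358, 27]);
  cube([36, 36, 412]);
  translate([225, 0, 0]) cube([36, 36, 412]);
  translate([0, 322, 0]) cube([36, 36, 412]);
  translate([225, 322, 0]) cube([36, 36, 412]);
}
translate([-471, 84, 0]) {
  translate([0, 0, 412]) cube([261, 358, 27]);
  cube([36, 36, 412]);
  translate([225, 0, 0]) cube([36, 36, 412]);
  translate([0, 322, 0]) cube([36, 36, 412]);
  translate([225, 322, 0]) cube([36, 36, 412]);
}
translate([1445, 84, 0]) {
  translate([0, 0, 412]) cube([261, 358, 27]);
  cube([36, 36, 412]);
  translate([225, 0, 0]) cube([36, 36, 412]);
  translate([0, 322, 0]) cube([36, 36, 412]);
  translate([225, 322, 0]) cube([36, 36, 412]);
}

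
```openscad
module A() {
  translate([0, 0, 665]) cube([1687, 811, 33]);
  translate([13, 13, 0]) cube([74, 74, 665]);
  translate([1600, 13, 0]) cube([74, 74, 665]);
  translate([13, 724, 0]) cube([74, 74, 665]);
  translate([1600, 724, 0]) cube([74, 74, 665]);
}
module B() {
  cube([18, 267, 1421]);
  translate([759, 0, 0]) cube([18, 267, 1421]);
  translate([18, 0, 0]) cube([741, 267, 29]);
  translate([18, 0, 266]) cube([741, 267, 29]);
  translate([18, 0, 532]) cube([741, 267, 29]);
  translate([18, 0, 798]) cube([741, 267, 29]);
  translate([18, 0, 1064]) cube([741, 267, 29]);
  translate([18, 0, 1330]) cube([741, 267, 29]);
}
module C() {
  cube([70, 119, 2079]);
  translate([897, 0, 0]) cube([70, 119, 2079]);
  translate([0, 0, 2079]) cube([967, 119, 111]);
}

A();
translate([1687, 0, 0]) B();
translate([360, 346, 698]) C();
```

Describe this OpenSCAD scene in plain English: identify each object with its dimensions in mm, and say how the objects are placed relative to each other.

A is a table with a 1687×811 mm rectangular top, 33 mm thick, top surface at z = 698 mm, supported by four 74×74 mm square legs, each inset 13 mm from the nearest pair of top edges, running from the floor.

B is a bookshelf 777 mm wide overall, 267 mm deep and 1421 mm tall. The two sides are 18 mm thick vertical panels. 6 horizontal shelves of 29 mm thickness span between the inner faces of the sides; the lowest shelf sits on the floor and shelves are stacked with a clear vertical gap of 237 mm between each pair.

C is a rectangular door frame: two vertical jambs of 70×119 mm section, 2079 mm tall, with a clear opening 827 mm wide between their inner faces. A header 111 mm tall and 119 mm deep lies on top of the jambs and spans the full outside width.

The bookshelf is against the table's +x side, with their −y faces flush. The door frame is on top of the table, centred.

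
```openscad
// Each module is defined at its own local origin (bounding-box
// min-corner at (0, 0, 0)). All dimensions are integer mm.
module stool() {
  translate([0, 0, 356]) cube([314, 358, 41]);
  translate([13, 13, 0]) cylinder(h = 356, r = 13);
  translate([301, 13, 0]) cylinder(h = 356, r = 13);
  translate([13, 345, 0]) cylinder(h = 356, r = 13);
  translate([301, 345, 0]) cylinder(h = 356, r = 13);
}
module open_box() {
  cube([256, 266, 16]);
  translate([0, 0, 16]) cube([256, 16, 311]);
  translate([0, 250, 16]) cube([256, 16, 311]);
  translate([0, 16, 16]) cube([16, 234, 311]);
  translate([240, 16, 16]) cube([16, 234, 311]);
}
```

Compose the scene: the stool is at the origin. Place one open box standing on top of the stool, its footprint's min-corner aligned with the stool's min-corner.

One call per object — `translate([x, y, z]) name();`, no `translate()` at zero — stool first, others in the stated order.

stool();
translate([0, 0, 397]) open_box();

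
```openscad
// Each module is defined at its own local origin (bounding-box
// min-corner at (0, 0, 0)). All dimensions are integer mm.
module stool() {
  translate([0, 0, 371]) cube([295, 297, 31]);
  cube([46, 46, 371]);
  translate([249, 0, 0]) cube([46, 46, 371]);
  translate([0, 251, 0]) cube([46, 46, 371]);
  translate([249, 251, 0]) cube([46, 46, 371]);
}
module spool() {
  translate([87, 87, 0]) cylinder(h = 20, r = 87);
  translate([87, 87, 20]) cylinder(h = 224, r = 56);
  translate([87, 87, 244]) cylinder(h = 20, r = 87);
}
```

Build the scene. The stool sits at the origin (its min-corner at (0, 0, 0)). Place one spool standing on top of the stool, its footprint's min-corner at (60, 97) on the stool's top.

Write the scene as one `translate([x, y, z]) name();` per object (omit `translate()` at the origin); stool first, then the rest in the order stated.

stool();
translate([60, 97, 402]) spool();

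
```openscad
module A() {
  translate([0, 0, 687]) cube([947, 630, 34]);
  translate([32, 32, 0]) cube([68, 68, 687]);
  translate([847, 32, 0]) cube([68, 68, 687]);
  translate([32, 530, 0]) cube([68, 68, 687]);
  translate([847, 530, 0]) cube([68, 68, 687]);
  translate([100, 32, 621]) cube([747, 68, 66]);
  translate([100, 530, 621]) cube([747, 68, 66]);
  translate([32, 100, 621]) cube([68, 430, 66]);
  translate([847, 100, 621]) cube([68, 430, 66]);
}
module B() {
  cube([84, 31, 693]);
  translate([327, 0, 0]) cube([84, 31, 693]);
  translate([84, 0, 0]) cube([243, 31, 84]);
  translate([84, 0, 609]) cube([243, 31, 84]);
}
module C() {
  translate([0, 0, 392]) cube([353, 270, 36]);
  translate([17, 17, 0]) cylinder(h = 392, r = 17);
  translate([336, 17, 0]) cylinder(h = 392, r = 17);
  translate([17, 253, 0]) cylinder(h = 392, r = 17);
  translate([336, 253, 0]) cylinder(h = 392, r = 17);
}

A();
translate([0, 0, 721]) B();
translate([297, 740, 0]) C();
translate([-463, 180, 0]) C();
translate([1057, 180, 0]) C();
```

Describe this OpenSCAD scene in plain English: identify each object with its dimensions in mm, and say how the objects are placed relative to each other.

A is a table: top 947 mm (x) × 630 mm (y), 34 mm thick, upper face at z = 721 mm, on four 68×68 mm square legs, each inset 32 mm from the nearest pair of top edges, running from z = 0 to the bottom of the top. Four apron rails, 68 mm thick and 66 mm tall, run between adjacent legs with their top edges flush with the underside of the top and their outer faces flush with the legs' outer faces.

B is a rectangular picture frame lying in the x–z plane (depth along y). The opening is 243 mm wide (x) by 525 mm tall (z), surrounded by a border 84 mm wide on all four sides. The frame is 31 mm deep and is made of two full-height vertical stiles with two horizontal rails fitted between them.

C is a four-legged stool. The seat is 353×270 mm, 36 mm thick, top at z = 428 mm. It stands on four round legs, each 34 mm in diameter, from z = 0 to the seat underside, each leg's axis is inset half a diameter from the nearest pair of seat edges (so the leg's bounding box is flush with the corner).

The picture frame is on top of the table. Three stools sit around the table at the +y, −x, +x sides.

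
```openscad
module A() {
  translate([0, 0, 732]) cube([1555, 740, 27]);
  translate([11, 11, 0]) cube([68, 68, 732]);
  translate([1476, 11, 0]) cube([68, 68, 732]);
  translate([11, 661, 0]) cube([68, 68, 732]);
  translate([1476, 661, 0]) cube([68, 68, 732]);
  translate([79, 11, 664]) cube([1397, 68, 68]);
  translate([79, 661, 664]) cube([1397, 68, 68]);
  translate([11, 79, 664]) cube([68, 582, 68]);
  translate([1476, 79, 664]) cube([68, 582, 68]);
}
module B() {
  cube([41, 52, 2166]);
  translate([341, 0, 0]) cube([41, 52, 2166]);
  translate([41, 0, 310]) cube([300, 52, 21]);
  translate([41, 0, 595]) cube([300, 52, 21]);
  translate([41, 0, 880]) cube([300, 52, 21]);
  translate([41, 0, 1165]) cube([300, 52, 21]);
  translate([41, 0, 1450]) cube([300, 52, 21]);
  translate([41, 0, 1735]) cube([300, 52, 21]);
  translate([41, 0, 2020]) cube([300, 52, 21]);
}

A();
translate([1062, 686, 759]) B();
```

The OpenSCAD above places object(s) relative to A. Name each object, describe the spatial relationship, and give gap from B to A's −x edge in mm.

A is a table. B is a ladder. The ladder is on top of the table. The gap from the ladder to the table's −x edge is 1062 mm.

The ladder's min-x is at 1062; the table's min-x is 0; gap = 1062 mm.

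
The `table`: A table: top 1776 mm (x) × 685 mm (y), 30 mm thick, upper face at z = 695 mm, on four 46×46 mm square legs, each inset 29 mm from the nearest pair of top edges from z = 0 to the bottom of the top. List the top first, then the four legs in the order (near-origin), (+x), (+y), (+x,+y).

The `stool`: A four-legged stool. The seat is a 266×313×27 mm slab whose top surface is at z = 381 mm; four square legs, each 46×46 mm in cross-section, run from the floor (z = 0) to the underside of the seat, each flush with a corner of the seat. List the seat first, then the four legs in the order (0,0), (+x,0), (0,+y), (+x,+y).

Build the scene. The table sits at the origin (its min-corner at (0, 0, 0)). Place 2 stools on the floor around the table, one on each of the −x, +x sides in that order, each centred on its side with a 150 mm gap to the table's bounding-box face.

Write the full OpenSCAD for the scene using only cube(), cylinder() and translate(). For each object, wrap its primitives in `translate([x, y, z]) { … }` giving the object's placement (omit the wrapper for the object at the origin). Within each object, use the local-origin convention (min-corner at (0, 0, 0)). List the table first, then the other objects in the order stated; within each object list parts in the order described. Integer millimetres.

translate([0, 0, 665]) cube([1776, 685, 30]);
translate([29, 29, 0]) cube([46, 46, 665]);
translate([1701, 29, 0]) cube([46, 46, 665]);
translate([29, 610, 0]) cube([46, 46, 665]);
translate([1701, 610, 0]) cube([46, 46, 665]);
translate([-416, 186, 0]) {
  translate([0, 0, 354]) cube([266, 313, 27]);
  cube([46, 46, 354]);
  translate([220, 0, 0]) cube([46, 46, 354]);
  translate([0, 267, 0]) cube([46, 46, 354]);
  translate([220, 267, 0]) cube([46, 46, 354]);
}
translate([1926, 186, 0]) {
  translate([0, 0, 354]) cube([266, 313, 27]);
  cube([46, 46, 354]);
  translate([220, 0, 0]) cube([46, 46, 354]);
  translate([0, 267, 0]) cube([46, 46, 354]);
  translate([220, 267, 0]) cube([46, 46, 354]);
}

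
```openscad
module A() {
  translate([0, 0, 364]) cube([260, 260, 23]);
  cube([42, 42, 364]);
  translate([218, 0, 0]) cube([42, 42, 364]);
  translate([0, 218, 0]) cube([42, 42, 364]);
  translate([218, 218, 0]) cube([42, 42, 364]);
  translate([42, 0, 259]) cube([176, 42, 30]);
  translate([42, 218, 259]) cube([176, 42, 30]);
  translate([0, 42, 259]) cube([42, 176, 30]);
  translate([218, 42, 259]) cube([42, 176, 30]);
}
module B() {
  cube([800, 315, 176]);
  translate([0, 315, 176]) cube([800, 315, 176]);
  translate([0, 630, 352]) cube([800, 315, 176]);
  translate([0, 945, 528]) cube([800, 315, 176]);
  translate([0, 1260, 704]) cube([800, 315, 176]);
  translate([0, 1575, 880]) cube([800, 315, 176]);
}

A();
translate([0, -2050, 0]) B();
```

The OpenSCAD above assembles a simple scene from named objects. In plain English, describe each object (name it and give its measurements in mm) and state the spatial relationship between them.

A is a four-legged stool. The seat is 260×260 mm, 23 mm thick, top at z = 387 mm. It stands on four square legs, each 42×42 mm in cross-section, from z = 0 to the seat underside, each flush with a corner of the seat. Four stretchers, 42 mm wide and 30 mm tall, connect adjacent legs with their undersides at z = 259 mm, each running between the inner faces of the legs it joins and aligned with the legs' outer faces on the other axis.

B is a straight staircase of 6 solid steps. Each step is 800 mm wide (x), 315 mm deep (y, the going) and 176 mm tall (the rise). The first step rests on the floor; each subsequent step sits one going further in +y and one rise higher in +z, directly behind and above the previous step with no overlap.

The staircase is on the floor beside the stool on its −y side.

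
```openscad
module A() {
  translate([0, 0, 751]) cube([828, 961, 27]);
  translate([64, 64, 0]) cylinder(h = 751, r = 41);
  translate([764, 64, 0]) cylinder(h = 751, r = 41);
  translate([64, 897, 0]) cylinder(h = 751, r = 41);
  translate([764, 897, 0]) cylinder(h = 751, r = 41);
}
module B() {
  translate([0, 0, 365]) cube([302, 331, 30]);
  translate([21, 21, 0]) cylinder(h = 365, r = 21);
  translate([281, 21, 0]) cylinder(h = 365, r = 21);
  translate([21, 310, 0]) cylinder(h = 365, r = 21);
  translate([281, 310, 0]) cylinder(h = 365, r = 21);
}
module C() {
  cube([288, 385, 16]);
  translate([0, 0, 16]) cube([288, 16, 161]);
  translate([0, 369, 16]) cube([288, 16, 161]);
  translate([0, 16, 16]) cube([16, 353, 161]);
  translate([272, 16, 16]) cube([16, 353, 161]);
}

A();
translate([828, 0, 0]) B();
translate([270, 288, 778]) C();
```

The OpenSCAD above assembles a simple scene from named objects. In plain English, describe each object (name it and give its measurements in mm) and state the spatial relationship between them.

A is a table: top 828 mm (x) × 961 mm (y), 27 mm thick, upper face at z = 778 mm, on four round legs of 82 mm diameter, each leg's bounding box inset 23 mm from the nearest pair of top edges, running from z = 0 to the bottom of the top.

B is a four-legged stool. The seat is a 302×331×30 mm slab whose top surface is at z = 395 mm; four round legs, each 42 mm in diameter, run from the floor (z = 0) to the underside of the seat, each leg's axis is inset half a diameter from the nearest pair of seat edges (so the leg's bounding box is flush with the corner).

C is an open-topped rectangular box: outside dimensions 288×385×177 mm, with a uniform wall and base thickness of 16 mm. The base is a full 288×385 slab on the floor; four walls sit on top of the base. The front and back walls (the −y and +y sides) span the full width; the two side walls fit between them.

The stool is against the table's +x side, with their −y faces flush. The open box is on top of the table, centred.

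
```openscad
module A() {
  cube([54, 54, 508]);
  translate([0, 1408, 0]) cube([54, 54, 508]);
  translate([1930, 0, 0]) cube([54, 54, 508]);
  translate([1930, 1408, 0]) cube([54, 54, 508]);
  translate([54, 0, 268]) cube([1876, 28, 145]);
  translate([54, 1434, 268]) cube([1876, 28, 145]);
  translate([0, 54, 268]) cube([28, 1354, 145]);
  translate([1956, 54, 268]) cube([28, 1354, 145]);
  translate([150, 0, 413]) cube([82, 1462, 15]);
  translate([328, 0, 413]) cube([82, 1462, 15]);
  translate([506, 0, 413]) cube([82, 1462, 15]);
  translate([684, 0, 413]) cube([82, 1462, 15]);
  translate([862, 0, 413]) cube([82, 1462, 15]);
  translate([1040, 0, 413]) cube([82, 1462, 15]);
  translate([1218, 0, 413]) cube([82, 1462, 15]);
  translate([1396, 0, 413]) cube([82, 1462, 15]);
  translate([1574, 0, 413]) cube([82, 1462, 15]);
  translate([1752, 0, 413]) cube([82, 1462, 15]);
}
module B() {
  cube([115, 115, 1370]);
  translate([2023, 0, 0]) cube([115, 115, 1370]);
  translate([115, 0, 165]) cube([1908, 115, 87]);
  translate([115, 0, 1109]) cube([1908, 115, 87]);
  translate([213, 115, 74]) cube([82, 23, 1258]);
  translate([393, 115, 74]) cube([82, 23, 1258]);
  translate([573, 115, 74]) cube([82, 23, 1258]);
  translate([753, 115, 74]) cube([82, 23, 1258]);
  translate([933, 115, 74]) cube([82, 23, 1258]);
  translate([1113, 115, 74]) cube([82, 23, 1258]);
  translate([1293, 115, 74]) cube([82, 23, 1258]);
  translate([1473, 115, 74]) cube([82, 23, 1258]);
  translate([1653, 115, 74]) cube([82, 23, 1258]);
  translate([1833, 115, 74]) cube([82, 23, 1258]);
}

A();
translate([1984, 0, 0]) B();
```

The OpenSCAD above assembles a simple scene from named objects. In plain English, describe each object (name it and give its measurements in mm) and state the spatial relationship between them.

A is a bed frame 1984 mm long (x) by 1462 mm wide (y). Four 54×54 mm corner posts, 508 mm tall, at the corners of the footprint. Four rails of 28 mm thickness and 145 mm height run between adjacent posts with their undersides at z = 268 mm, their outer faces flush with the outside of the frame (the two x-running rails run between the posts' inner faces; the two y-running rails run between the posts' inner faces). 10 slats, each 82 mm wide (x) and 15 mm thick, lie across the top of the two x-running rails, running the full 1462 mm width of the frame in y; the slats are evenly spaced along x between the inner faces of the end posts with equal gaps (rounded down to the nearest mm) at the −x end and between each pair — any rounding remainder accumulates at the +x end.

B is a fence section. Two 115×115 mm posts, 1370 mm tall, stand on the floor with a clear span of 1908 mm between their inner faces. Two horizontal rails of 115×87 mm section span the gap between the posts with their undersides at z = 165 mm and z = 1109 mm, flush with the posts' −y face. 10 pickets, each 82 mm wide, 23 mm thick and 1258 mm tall, are fixed to the +y face of the rails with their bottoms at z = 74 mm, evenly spaced across the span with equal gaps (rounded down to the nearest mm) at the −x end and between each pair — any rounding remainder accumulates at the +x end.

The fence section is against the bed frame's +x side, with their −y faces flush.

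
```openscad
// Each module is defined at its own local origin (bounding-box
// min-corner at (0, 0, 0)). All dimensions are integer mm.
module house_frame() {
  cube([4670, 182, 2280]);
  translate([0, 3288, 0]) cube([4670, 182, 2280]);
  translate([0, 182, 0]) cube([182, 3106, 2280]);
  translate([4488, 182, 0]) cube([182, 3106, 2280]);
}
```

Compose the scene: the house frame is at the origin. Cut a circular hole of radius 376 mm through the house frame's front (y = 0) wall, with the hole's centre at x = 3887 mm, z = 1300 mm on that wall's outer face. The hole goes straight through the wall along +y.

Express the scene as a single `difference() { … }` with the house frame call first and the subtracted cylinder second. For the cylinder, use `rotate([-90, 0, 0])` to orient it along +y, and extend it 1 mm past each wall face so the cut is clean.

difference() {
  house_frame();
  translate([3887, -1, 1300]) rotate([-90, 0, 0]) cylinder(h = 184, r = 376);
}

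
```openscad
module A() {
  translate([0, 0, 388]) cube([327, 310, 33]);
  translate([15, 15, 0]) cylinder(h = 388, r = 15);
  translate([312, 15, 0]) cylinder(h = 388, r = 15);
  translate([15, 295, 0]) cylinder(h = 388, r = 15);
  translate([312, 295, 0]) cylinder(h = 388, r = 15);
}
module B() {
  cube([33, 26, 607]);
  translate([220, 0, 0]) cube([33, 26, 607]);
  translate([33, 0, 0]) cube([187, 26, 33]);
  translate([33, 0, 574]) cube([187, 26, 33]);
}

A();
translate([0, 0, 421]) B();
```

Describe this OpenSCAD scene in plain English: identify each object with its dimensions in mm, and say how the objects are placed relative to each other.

A is a four-legged stool. The seat is a 327×310×33 mm slab whose top surface is at z = 421 mm; four round legs, each 30 mm in diameter, run from the floor (z = 0) to the underside of the seat, each leg's axis is inset half a diameter from the nearest pair of seat edges (so the leg's bounding box is flush with the corner).

B is a rectangular picture frame lying in the x–z plane (depth along y). The opening is 187 mm wide (x) by 541 mm tall (z), surrounded by a border 33 mm wide on all four sides. The frame is 26 mm deep and is made of two full-height vertical stiles with two horizontal rails fitted between them.

The picture frame is on top of the stool.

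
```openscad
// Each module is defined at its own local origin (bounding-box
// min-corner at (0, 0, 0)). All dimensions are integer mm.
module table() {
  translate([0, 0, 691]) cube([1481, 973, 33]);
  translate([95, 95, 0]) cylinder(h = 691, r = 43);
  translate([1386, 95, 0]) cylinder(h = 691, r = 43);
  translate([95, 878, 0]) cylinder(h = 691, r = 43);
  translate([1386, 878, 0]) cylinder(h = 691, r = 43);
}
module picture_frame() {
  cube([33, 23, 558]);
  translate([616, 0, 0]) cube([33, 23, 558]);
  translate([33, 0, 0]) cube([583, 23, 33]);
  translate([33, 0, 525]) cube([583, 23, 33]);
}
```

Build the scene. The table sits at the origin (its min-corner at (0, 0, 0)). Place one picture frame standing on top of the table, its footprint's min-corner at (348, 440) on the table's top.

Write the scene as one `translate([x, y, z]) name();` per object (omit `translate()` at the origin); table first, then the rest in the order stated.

table();
translate([348, 440, 724]) picture_frame();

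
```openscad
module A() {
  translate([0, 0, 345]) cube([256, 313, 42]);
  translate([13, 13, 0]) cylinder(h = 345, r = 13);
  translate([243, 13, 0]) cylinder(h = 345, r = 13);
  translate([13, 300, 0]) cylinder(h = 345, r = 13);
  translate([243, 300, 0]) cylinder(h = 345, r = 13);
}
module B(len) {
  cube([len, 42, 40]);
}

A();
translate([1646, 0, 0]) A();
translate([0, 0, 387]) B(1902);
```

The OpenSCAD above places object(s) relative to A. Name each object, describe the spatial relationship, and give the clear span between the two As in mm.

A is a stool. B is a beam. A beam spans the tops of two stools. The clear span between the two stools is 1390 mm.

Second stool starts at x = 1646; first ends at x = 256; clear span = 1646 − 256 = 1390 mm.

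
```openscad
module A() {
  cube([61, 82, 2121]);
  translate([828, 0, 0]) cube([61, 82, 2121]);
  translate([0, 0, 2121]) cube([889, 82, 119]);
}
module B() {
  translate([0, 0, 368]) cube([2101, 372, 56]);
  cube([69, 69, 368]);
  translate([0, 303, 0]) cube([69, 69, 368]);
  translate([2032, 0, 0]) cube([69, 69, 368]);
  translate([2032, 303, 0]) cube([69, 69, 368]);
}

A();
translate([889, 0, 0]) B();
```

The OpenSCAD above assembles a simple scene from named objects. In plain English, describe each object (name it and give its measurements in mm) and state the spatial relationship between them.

A is a rectangular door frame: two vertical jambs of 61×82 mm section, 2121 mm tall, with a clear opening 767 mm wide between their inner faces. A header 119 mm tall and 82 mm deep lies on top of the jambs and spans the full outside width.

B is a long wooden bench with a 2101 mm (x) × 372 mm (y) seat, 56 mm thick, its top surface 424 mm above the floor. Four 69 mm square legs at the seat corners, flush with the edges, run from z = 0 to the seat underside.

The bench is against the door frame's +x side, with their −y faces flush.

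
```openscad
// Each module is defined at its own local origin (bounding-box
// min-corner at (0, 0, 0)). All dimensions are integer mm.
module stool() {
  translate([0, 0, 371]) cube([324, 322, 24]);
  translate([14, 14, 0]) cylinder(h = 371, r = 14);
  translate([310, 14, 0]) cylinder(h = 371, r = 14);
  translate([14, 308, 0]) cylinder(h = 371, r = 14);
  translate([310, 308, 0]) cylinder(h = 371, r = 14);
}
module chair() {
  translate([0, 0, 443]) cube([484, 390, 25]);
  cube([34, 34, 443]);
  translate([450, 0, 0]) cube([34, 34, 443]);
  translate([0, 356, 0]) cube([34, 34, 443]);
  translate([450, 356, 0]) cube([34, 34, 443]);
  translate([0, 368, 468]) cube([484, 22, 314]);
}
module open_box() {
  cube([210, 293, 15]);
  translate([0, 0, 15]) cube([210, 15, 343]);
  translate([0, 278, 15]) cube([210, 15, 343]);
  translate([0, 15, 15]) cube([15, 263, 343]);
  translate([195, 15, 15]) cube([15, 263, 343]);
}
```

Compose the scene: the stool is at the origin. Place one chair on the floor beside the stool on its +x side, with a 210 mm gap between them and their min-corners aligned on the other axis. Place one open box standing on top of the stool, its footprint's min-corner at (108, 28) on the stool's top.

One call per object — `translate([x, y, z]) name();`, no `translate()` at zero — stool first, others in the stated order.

stool();
translate([534, 0, 0]) chair();
translate([108, 28, 395]) open_box();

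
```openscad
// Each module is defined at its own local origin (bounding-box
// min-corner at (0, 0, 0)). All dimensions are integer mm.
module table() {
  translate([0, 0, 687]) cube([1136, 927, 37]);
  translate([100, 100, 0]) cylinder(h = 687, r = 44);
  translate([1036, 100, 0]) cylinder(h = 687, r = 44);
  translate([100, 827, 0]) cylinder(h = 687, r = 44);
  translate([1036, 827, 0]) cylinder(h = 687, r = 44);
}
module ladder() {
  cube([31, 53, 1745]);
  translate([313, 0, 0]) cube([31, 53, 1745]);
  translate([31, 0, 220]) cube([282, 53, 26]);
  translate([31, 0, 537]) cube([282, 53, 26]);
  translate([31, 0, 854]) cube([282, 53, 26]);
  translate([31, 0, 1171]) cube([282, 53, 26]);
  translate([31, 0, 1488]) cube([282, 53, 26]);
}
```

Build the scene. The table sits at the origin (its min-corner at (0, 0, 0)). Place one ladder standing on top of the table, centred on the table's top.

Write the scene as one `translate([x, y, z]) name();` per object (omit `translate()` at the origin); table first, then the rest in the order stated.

table();
translate([396, 437, 724]) ladder();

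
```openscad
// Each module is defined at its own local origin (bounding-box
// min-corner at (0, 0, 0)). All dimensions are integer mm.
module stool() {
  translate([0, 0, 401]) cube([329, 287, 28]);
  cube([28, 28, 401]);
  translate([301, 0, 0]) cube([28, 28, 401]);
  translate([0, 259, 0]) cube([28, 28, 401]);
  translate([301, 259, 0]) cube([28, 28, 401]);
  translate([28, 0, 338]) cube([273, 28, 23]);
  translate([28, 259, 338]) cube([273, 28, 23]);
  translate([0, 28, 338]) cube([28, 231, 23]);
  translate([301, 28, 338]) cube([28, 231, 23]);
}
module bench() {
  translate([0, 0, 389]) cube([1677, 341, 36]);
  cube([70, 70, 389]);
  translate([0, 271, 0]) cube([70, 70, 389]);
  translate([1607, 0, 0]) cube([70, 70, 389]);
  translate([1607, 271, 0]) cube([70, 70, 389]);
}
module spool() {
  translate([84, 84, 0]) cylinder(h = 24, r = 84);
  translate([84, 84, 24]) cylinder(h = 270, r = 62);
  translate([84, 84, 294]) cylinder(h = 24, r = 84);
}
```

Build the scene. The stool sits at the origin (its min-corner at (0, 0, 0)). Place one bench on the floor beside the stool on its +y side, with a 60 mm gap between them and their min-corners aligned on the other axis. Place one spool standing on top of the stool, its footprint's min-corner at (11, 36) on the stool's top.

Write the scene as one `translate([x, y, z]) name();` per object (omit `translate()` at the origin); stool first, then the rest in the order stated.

stool();
translate([0, 347, 0]) bench();
translate([11, 36, 429]) spool();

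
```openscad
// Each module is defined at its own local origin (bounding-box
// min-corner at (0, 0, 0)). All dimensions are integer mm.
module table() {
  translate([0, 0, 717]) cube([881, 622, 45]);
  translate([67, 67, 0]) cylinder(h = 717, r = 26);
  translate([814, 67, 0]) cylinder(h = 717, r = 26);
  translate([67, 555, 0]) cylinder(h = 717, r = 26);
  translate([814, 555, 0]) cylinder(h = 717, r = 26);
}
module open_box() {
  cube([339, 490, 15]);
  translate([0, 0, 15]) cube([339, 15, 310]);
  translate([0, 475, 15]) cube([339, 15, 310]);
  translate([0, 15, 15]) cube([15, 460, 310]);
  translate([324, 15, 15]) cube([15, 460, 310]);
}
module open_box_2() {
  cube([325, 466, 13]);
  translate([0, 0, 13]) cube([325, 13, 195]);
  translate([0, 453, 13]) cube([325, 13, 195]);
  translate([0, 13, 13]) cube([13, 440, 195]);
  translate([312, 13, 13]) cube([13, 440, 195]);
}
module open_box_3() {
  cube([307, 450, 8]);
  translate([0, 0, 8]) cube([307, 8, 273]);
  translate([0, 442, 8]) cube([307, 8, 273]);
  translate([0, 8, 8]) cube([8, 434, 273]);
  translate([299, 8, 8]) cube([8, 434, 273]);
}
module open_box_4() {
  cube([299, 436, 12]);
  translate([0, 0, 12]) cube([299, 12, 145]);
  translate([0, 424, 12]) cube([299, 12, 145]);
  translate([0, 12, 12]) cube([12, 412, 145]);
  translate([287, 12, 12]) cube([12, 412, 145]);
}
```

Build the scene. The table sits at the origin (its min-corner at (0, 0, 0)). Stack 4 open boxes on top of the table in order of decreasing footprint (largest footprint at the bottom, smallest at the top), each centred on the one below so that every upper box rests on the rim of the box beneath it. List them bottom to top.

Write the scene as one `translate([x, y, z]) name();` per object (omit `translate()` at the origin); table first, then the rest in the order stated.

table();
translate([271, 66, 762]) open_box();
translate([278, 78, 1087]) open_box_2();
translate([287, 86, 1295]) open_box_3();
translate([291, 93, 1576]) open_box_4();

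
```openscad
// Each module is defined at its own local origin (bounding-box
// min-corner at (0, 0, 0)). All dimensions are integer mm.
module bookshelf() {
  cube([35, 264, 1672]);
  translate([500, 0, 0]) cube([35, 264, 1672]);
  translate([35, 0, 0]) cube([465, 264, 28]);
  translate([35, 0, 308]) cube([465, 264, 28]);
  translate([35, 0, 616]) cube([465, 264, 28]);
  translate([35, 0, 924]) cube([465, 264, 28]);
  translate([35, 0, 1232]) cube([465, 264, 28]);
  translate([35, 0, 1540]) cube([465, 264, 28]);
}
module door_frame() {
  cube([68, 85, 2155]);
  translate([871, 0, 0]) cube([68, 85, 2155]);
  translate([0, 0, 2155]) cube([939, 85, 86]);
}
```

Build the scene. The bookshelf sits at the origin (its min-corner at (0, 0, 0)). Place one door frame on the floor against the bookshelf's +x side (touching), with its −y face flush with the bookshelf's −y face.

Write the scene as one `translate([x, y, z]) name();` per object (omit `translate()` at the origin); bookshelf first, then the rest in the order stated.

bookshelf();
translate([535, 0, 0]) door_frame();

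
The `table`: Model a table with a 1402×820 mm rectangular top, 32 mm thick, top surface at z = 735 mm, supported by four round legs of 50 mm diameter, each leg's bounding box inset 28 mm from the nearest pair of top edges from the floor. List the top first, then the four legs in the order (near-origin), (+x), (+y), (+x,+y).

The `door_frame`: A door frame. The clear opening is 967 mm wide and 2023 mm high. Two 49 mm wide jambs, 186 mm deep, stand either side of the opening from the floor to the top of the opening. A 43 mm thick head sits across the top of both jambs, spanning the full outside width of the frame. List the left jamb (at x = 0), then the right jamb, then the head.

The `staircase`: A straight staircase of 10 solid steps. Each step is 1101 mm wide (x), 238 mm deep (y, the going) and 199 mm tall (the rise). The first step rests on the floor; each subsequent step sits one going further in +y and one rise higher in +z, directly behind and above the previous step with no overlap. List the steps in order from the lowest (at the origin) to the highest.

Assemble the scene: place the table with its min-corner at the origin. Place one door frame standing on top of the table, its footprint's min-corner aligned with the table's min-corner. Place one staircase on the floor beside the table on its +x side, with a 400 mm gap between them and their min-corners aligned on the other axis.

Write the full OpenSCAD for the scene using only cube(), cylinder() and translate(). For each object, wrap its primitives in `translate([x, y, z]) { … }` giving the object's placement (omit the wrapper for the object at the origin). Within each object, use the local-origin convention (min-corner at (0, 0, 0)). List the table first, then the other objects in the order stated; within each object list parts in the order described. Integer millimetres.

translate([0, 0, 703]) cube([1402, 820, 32]);
translate([53, 53, 0]) cylinder(h = 703, r = 25);
translate([1349, 53, 0]) cylinder(h = 703, r = 25);
translate([53, 767, 0]) cylinder(h = 703, r = 25);
translate([1349, 767, 0]) cylinder(h = 703, r = 25);
translate([0, 0, 735]) {
  cube([49, 186, 2023]);
  translate([1016, 0, 0]) cube([49, 186, 2023]);
  translate([0, 0, 2023]) cube([1065, 186, 43]);
}
translate([1802, 0, 0]) {
  cube([1101, 238, 199]);
  translate([0, 238, 199]) cube([1101, 238, 199]);
  translate([0, 476, 398]) cube([1101, 238, 199]);
  translate([0, 714, 597]) cube([1101, 238, 199]);
  translate([0, 952, 796]) cube([1101, 238, 199]);
  translate([0, 1190, 995]) cube([1101, 238, 199]);
  translate([0, 1428, 1194]) cube([1101, 238, 199]);
  translate([0, 1666, 1393]) cube([1101, 238, 199]);
  translate([0, 1904, 1592]) cube([1101, 238, 199]);
  translate([0, 2142, 1791]) cube([1101, 238, 199]);
}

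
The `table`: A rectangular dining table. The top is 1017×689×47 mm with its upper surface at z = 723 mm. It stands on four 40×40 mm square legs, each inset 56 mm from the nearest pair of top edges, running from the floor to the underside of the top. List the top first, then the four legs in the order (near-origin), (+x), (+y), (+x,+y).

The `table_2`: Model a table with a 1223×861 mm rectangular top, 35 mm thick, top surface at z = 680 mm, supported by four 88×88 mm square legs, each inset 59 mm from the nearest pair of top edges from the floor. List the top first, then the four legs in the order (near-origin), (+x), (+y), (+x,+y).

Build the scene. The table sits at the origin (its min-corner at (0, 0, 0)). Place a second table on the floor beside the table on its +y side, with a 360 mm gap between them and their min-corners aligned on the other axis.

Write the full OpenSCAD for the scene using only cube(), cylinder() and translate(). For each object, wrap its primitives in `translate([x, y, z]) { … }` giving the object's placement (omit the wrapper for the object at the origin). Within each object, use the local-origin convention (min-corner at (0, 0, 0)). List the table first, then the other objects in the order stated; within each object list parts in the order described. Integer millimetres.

translate([0, 0, 676]) cube([1017, 689, 47]);
translate([56, 56, 0]) cube([40, 40, 676]);
translate([921, 56, 0]) cube([40, 40, 676]);
translate([56, 593, 0]) cube([40, 40, 676]);
translate([921, 593, 0]) cube([40, 40, 676]);
translate([0, 1049, 0]) {
  translate([0, 0, 645]) cube([1223, 861, 35]);
  translate([59, 59, 0]) cube([88, 88, 645]);
  translate([1076, 59, 0]) cube([88, 88, 645]);
  translate([59, 714, 0]) cube([88, 88, 645]);
  translate([1076, 714, 0]) cube([88, 88, 645]);
}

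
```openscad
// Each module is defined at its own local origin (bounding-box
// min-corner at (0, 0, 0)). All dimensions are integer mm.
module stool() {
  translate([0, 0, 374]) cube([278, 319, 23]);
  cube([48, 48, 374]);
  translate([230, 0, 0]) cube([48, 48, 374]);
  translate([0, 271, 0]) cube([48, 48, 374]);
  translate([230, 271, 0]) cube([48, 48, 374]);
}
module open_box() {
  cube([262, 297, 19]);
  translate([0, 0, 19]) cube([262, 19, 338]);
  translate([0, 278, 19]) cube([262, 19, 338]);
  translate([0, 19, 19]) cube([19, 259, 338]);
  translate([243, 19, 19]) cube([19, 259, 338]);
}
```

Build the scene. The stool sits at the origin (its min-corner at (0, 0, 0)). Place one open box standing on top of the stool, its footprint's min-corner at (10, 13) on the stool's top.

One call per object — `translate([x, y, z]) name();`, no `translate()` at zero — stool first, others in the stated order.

stool();
translate([10, 13, 397]) open_box();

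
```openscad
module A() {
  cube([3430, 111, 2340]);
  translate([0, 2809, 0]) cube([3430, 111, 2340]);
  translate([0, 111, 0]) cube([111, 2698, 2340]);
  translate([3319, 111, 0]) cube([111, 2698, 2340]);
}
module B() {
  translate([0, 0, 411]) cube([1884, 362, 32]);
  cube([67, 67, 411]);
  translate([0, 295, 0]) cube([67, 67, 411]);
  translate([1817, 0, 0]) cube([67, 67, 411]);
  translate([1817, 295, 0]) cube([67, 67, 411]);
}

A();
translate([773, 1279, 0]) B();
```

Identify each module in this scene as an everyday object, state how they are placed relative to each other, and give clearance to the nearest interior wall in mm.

A is a house frame. B is a bench. The bench sits inside the house frame, centred. The clearance to the nearest interior wall is 662 mm.

Clearances: x = 662, y = 1168; minimum 662 mm.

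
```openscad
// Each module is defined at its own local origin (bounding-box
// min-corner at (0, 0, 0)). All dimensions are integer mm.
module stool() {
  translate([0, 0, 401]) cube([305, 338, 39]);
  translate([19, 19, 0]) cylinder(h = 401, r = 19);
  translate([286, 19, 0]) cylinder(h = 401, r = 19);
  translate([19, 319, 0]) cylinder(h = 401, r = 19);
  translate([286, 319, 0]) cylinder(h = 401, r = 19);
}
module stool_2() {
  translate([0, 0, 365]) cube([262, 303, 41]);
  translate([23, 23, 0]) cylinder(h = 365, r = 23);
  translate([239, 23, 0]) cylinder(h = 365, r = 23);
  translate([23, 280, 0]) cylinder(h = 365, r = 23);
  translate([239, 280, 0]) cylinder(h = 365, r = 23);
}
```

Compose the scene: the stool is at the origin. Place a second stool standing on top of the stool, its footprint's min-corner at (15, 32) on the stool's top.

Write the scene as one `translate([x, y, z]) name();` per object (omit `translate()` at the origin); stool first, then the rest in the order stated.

stool();
translate([15, 32, 440]) stool_2();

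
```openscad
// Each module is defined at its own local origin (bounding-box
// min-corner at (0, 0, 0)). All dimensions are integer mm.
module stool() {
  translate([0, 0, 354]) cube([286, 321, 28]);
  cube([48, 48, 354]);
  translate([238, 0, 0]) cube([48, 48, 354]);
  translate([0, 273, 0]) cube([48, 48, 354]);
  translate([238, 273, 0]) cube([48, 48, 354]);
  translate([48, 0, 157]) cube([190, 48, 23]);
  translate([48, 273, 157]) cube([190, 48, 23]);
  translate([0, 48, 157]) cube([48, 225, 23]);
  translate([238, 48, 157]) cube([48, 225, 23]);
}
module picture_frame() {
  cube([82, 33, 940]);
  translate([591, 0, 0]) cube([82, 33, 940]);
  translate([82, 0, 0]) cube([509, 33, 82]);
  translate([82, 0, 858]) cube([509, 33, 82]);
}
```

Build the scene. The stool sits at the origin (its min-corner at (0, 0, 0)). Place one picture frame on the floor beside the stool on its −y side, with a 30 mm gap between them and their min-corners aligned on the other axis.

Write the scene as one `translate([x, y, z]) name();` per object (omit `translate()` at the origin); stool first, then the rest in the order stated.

stool();
translate([0, -63, 0]) picture_frame();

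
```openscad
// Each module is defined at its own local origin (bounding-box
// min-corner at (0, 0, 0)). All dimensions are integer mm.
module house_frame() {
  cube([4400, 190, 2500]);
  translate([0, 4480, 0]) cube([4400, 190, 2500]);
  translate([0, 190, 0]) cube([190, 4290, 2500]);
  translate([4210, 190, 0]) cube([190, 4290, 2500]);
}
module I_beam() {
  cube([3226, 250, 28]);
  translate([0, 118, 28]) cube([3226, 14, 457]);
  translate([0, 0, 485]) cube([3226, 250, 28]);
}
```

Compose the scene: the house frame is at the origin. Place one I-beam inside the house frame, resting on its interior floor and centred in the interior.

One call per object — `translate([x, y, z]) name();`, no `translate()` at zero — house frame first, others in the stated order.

house_frame();
translate([587, 2210, 0]) I_beam();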